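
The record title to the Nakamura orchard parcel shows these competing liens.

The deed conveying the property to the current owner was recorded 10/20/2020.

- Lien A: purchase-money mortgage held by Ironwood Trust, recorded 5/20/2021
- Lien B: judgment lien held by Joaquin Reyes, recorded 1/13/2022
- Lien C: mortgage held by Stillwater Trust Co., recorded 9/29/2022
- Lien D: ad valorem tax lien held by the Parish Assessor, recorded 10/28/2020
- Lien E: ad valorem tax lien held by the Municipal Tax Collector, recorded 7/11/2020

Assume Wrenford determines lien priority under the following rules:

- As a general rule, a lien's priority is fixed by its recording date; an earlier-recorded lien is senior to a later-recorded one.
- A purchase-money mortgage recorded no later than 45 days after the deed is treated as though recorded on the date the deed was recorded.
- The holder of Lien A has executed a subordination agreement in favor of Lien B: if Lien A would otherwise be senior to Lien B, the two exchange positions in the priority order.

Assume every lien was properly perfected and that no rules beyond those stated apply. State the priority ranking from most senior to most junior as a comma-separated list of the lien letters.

E, D, B, A, C

Effective dates: A was recorded 212 days after the deed, outside the 45-day window, so it keeps its recording date.
Sorted by effective date: E (7/11/2020), D (10/28/2020), A (5/20/2021), B (1/13/2022), C (9/29/2022).
The subordination applies — A was senior to B — so A and B swap.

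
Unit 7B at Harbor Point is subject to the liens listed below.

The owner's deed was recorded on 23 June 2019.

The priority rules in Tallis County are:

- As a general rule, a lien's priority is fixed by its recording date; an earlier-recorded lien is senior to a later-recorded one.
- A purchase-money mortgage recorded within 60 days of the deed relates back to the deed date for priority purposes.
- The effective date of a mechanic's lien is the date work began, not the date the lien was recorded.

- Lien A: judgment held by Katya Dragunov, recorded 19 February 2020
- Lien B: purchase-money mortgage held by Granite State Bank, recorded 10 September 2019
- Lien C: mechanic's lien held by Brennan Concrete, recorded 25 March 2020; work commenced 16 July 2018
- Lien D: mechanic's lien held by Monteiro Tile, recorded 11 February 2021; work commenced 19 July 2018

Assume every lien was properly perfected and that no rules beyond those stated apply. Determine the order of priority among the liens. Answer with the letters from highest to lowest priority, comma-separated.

Effective dates after the stated exceptions: B was recorded 79 days after the deed, outside the 60-day window, so it keeps its recording date; C's effective date is 16 July 2018, when work began; D's effective date is 19 July 2018, when work began.
By effective date, earliest first: C (16 July 2018), D (19 July 2018), B (10 September 2019), A (19 February 2020).

C, D, B, A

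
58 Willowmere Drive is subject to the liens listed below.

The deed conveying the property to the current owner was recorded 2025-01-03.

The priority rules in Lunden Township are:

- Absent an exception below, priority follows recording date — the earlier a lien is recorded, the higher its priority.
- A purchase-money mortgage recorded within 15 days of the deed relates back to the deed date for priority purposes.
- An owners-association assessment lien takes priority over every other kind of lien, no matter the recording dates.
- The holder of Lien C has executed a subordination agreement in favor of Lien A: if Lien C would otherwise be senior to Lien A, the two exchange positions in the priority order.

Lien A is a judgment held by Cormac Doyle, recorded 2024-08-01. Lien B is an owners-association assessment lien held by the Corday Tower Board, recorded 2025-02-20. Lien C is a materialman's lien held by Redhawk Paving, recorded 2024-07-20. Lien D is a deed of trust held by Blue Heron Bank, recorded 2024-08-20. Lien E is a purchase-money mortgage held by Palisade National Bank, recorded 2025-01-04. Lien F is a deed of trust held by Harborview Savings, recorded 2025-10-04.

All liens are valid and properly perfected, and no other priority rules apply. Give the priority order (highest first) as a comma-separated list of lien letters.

First, effective dates: E was recorded within the 15-day window, so its effective date is the deed date 2025-01-03.
B is an owners-association assessment lien and takes priority over every other lien.
Remaining liens by effective date: C (2024-07-20), A (2024-08-01), D (2024-08-20), E (2025-01-03), F (2025-10-04).
Because C would otherwise rank above A, the subordination swaps them.

B, A, C, D, E, F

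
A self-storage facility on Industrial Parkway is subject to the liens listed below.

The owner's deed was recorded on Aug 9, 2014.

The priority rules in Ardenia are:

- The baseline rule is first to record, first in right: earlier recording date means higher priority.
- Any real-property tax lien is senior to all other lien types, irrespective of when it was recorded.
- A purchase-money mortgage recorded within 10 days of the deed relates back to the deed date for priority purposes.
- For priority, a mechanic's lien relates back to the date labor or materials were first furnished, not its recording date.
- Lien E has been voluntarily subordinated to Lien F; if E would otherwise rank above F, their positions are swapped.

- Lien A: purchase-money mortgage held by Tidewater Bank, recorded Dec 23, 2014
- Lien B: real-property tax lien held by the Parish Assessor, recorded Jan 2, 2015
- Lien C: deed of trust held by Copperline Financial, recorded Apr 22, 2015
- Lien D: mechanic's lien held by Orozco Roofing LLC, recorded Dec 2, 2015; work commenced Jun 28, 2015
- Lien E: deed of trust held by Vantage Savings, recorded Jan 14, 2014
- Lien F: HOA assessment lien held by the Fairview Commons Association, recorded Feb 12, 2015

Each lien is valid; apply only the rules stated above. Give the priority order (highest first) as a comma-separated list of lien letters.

B, F, A, E, C, D

Adjusting effective dates: A missed the 10-day window (136 days after the deed), so its recording date stands; D relates back to Jun 28, 2015 (work commenced).
As a real-property tax lien, B is senior to every other lien.
Remaining liens by effective date: E (Jan 14, 2014), A (Dec 23, 2014), F (Feb 12, 2015), C (Apr 22, 2015), D (Jun 28, 2015).
E would otherwise be senior to F, so under the subordination agreement E and F exchange positions.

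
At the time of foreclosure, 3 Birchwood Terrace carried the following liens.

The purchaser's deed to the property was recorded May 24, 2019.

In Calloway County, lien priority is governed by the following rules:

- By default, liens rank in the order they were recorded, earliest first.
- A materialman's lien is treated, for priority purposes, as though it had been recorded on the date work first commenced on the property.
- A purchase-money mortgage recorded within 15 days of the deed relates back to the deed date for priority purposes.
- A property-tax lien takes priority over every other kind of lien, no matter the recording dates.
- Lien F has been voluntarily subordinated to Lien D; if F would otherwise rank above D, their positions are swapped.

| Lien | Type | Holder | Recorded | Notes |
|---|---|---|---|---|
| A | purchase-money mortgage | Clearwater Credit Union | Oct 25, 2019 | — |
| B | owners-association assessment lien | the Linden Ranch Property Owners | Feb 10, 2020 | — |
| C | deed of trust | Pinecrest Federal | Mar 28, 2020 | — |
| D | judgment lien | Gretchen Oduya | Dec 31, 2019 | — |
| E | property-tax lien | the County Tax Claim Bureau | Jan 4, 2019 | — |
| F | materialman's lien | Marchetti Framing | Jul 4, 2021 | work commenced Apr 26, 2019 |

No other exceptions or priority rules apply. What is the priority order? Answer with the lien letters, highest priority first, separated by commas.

E, D, A, F, B, C

First, effective dates: A was recorded 154 days after the deed, outside the 15-day window, so it keeps its recording date; F is treated as recorded Apr 26, 2019, the work-commencement date.
E is a property-tax lien and takes priority over every other lien.
Remaining liens by effective date: F (Apr 26, 2019), A (Oct 25, 2019), D (Dec 31, 2019), B (Feb 10, 2020), C (Mar 28, 2020).
F is senior to D before the subordination, so the two trade places.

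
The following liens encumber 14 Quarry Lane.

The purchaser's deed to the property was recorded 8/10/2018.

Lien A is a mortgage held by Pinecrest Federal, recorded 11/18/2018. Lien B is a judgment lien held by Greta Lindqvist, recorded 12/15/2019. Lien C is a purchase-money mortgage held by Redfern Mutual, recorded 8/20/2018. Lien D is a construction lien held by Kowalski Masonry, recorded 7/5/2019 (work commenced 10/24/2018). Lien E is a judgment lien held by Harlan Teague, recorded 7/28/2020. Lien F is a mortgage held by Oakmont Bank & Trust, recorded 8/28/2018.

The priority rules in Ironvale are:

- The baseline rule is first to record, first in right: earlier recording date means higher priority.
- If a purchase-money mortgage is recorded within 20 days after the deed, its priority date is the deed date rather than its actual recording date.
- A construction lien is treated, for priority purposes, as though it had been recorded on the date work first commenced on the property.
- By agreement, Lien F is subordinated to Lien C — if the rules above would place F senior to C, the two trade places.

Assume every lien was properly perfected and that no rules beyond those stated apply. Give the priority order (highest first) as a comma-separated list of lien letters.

Effective dates after the stated exceptions: C relates back to the deed date 8/10/2018; D is treated as recorded 10/24/2018, the work-commencement date.
By effective date: C (8/10/2018), F (8/28/2018), D (10/24/2018), A (11/18/2018), B (12/15/2019), E (7/28/2020).
F is already junior to C, so the subordination agreement changes nothing.

C, F, D, A, B, E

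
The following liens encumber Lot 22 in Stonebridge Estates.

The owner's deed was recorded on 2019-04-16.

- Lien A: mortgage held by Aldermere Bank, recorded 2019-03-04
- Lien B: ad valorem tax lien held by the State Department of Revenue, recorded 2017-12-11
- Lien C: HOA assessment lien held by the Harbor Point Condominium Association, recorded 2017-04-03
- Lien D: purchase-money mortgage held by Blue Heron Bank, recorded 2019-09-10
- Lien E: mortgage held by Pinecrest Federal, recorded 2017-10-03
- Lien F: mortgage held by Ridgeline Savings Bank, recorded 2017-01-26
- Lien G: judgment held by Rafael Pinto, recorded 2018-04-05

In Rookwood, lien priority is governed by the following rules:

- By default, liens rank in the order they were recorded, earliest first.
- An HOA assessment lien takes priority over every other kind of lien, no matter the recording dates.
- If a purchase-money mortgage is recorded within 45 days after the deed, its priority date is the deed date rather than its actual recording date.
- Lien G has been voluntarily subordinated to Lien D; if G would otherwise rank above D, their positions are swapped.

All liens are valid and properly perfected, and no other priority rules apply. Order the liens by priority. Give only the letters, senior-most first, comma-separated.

C, F, E, B, D, A, G

Effective dates: D was recorded 147 days after the deed — beyond 45 days — so no relation-back applies.
C is an HOA assessment lien and takes priority over every other lien.
Ordering the rest by effective date: F (2017-01-26), E (2017-10-03), B (2017-12-11), G (2018-04-05), A (2019-03-04), D (2019-09-10).
Because G would otherwise rank above D, the subordination swaps them.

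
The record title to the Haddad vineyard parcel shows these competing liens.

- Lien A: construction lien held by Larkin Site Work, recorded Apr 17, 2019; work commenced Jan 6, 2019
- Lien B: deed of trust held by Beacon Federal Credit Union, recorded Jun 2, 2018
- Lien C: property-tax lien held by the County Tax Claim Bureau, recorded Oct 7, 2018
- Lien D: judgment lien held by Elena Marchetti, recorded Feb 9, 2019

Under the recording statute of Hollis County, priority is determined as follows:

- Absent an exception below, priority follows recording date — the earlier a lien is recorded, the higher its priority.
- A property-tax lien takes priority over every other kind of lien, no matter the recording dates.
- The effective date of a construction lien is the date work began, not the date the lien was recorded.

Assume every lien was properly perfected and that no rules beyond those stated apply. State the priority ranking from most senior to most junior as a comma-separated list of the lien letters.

C, B, A, D

Effective dates after the stated exceptions: A relates back to Jan 6, 2019 (work commenced).
C is a property-tax lien and takes priority over every other lien.
The other liens, earliest effective date first: B (Jun 2, 2018), A (Jan 6, 2019), D (Feb 9, 2019).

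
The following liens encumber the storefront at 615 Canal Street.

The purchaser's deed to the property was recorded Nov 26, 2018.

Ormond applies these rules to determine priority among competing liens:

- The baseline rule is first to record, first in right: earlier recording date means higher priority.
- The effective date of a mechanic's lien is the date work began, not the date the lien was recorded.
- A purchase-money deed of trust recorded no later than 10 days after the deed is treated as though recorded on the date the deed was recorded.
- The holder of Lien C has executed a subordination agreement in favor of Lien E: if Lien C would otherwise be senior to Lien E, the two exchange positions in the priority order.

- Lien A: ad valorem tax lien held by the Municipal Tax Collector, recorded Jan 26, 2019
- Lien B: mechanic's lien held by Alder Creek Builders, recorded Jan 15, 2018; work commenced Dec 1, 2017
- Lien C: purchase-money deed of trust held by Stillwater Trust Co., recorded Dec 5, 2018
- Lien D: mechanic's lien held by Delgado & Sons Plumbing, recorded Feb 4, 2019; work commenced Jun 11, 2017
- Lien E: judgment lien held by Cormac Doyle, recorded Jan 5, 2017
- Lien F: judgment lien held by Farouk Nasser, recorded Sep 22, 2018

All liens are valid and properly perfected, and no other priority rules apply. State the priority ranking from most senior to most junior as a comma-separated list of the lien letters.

E, D, B, F, C, A

Effective dates: B relates back to Dec 1, 2017 (work commenced); C was recorded within the 10-day window, so its effective date is the deed date Nov 26, 2018; D relates back to Jun 11, 2017 (work commenced).
By effective date, earliest first: E (Jan 5, 2017), D (Jun 11, 2017), B (Dec 1, 2017), F (Sep 22, 2018), C (Nov 26, 2018), A (Jan 26, 2019).
C is already junior to E, so the subordination agreement changes nothing.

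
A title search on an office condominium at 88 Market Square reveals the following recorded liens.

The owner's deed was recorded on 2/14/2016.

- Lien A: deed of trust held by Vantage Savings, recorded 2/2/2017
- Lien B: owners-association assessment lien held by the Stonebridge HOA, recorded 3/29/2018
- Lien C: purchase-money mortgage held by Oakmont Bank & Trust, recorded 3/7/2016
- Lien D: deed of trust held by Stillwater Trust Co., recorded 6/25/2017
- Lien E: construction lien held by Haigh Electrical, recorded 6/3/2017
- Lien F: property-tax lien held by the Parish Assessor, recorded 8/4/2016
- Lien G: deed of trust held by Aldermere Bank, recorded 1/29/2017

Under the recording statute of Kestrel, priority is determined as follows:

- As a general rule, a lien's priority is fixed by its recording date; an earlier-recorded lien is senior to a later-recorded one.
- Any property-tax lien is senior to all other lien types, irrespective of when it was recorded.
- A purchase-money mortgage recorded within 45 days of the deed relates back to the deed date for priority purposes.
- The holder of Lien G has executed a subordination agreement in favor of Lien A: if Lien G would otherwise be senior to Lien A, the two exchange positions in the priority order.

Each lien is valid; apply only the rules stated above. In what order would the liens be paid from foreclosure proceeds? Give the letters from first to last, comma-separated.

F, C, A, G, E, D, B

First, effective dates: C was recorded within the 45-day window, so its effective date is the deed date 2/14/2016.
As a property-tax lien, F is senior to every other lien.
Among the remaining liens, by effective date: C (2/14/2016), G (1/29/2017), A (2/2/2017), E (6/3/2017), D (6/25/2017), B (3/29/2018).
G is senior to A before the subordination, so the two trade places.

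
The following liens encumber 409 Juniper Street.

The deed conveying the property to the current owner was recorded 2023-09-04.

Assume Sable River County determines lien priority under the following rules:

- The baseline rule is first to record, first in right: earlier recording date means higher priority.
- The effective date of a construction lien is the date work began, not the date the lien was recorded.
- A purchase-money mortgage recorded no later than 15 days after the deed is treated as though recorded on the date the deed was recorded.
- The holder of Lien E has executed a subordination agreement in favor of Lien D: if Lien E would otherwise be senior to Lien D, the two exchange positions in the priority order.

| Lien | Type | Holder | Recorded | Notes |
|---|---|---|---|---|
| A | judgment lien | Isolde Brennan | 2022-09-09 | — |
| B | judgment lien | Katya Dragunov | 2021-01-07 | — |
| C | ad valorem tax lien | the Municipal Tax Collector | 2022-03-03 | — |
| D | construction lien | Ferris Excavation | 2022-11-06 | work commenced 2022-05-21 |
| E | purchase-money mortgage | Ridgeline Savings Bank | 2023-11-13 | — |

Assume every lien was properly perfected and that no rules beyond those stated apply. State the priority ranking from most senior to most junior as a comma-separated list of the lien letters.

Adjusting effective dates: D relates back to 2022-05-21 (work commenced); E was recorded 70 days after the deed — beyond 15 days — so no relation-back applies.
By effective date: B (2021-01-07), C (2022-03-03), D (2022-05-21), A (2022-09-09), E (2023-11-13).
E is already junior to D, so the subordination agreement changes nothing.

B, C, D, A, E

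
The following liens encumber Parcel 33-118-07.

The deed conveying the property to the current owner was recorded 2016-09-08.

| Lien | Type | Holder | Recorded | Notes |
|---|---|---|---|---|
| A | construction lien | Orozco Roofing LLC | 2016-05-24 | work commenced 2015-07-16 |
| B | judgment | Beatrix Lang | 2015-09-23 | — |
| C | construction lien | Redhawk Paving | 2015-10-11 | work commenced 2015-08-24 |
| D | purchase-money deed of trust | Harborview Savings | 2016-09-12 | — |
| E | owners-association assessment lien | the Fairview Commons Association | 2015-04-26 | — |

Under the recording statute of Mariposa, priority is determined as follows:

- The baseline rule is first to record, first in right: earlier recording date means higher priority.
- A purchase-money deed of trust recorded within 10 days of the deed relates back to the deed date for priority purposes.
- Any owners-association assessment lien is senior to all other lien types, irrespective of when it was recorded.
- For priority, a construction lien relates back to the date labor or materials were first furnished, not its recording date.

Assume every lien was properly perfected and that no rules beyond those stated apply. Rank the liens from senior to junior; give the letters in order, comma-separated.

Effective dates: A relates back to 2015-07-16 (work commenced); C is treated as recorded 2015-08-24, the work-commencement date; D relates back to the deed date 2016-09-08.
E, as an owners-association assessment lien, has superpriority and ranks first.
Ordering the rest by effective date: A (2015-07-16), C (2015-08-24), B (2015-09-23), D (2016-09-08).

E, A, C, B, D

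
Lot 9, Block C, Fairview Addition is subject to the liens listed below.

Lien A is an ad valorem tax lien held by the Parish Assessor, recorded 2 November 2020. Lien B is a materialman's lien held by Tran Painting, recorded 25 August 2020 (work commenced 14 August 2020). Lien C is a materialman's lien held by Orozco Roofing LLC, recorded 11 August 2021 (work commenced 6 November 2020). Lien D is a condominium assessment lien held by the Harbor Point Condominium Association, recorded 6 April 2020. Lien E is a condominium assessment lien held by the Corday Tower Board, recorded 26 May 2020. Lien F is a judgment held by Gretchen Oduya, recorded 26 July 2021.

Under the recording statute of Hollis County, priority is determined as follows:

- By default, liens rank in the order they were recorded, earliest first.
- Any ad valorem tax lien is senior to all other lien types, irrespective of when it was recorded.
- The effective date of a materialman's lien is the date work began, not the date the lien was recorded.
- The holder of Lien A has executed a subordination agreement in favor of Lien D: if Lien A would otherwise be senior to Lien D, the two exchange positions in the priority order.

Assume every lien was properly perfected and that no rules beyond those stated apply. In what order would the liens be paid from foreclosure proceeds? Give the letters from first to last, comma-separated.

First, effective dates: B's effective date is 14 August 2020, when work began; C's effective date is 6 November 2020, when work began.
A is an ad valorem tax lien, so it outranks all other liens regardless of date.
Ordering the rest by effective date: D (6 April 2020), E (26 May 2020), B (14 August 2020), C (6 November 2020), F (26 July 2021).
A would otherwise be senior to D, so under the subordination agreement A and D exchange positions.

D, A, E, B, C, F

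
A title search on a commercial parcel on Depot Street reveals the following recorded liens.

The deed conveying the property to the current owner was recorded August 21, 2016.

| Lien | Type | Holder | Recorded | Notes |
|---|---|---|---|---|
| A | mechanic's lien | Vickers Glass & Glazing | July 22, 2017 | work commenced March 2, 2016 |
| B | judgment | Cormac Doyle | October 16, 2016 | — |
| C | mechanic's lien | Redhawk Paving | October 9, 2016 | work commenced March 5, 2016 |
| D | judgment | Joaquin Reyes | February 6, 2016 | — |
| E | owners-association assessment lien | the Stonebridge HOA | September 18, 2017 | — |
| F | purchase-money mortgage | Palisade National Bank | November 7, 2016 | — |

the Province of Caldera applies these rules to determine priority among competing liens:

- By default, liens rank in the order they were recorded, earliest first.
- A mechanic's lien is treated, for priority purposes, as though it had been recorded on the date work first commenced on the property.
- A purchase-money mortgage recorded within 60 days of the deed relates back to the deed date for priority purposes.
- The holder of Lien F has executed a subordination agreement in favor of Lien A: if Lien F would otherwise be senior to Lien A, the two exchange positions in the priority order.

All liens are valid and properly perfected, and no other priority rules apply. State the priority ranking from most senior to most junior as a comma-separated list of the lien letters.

Effective dates: A relates back to March 2, 2016 (work commenced); C's effective date is March 5, 2016, when work began; F was recorded 78 days after the deed — beyond 60 days — so no relation-back applies.
Ordering by effective date: D (February 6, 2016), A (March 2, 2016), C (March 5, 2016), B (October 16, 2016), F (November 7, 2016), E (September 18, 2017).
Since F is not senior to A, the subordination leaves the order unchanged.

D, A, C, B, F, E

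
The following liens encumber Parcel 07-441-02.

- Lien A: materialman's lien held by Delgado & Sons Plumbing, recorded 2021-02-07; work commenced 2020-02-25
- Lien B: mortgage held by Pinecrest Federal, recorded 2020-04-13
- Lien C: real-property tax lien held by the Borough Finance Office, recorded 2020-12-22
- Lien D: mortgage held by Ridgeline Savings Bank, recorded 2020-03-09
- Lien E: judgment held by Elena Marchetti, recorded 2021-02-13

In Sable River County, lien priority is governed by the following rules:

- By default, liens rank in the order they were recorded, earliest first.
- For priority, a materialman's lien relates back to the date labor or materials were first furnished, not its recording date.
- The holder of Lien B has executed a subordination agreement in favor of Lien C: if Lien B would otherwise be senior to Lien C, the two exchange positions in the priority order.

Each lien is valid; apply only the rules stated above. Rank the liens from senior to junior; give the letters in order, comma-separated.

Effective dates: A relates back to 2020-02-25 (work commenced).
By effective date: A (2020-02-25), D (2020-03-09), B (2020-04-13), C (2020-12-22), E (2021-02-13).
B is senior to C before the subordination, so the two trade places.

A, D, C, B, E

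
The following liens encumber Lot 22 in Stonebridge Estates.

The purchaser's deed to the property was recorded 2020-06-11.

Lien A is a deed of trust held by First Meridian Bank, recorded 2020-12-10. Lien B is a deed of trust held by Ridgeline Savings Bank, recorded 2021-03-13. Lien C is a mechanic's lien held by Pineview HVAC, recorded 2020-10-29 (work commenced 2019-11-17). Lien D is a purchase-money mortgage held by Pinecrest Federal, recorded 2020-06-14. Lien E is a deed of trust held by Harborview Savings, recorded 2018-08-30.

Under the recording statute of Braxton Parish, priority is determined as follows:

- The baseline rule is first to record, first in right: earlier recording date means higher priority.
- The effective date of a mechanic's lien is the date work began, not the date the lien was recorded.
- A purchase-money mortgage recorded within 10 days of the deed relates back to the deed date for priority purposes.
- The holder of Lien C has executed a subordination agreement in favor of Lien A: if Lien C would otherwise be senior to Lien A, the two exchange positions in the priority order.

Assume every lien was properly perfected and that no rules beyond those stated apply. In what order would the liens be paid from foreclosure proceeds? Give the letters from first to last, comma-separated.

E, A, D, C, B

Effective dates: C's effective date is 2019-11-17, when work began; D relates back to the deed date 2020-06-11.
Sorted by effective date: E (2018-08-30), C (2019-11-17), D (2020-06-11), A (2020-12-10), B (2021-03-13).
Because C would otherwise rank above A, the subordination swaps them.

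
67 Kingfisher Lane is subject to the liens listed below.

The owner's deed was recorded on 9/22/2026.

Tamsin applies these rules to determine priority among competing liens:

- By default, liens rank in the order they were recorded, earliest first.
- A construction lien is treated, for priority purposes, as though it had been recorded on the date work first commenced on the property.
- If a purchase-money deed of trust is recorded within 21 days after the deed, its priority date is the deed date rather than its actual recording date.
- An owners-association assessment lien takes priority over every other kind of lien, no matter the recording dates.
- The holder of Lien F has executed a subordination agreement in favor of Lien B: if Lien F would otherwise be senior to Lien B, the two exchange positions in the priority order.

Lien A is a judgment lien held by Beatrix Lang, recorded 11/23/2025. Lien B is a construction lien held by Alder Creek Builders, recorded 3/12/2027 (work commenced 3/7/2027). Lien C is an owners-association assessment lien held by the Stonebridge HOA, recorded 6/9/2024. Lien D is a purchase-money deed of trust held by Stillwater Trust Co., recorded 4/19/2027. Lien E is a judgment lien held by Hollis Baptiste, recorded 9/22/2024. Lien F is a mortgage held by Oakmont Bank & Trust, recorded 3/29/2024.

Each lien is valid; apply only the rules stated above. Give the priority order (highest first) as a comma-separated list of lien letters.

C, B, E, A, F, D

Effective dates after the stated exceptions: B is treated as recorded 3/7/2027, the work-commencement date; D was recorded 209 days after the deed — beyond 21 days — so no relation-back applies.
C, as an owners-association assessment lien, has superpriority and ranks first.
Ordering the rest by effective date: F (3/29/2024), E (9/22/2024), A (11/23/2025), B (3/7/2027), D (4/19/2027).
Because F would otherwise rank above B, the subordination swaps them.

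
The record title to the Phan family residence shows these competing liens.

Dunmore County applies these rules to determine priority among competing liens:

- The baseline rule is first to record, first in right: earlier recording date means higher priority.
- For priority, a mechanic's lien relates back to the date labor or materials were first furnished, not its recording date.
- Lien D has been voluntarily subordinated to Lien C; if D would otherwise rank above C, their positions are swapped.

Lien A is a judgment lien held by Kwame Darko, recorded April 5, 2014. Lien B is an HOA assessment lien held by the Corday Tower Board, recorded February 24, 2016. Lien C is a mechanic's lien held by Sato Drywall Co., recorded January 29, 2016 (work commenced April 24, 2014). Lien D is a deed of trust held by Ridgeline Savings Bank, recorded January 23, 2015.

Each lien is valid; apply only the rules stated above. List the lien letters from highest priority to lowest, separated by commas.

Effective dates after the stated exceptions: C relates back to April 24, 2014 (work commenced).
Sorted by effective date: A (April 5, 2014), C (April 24, 2014), D (January 23, 2015), B (February 24, 2016).
D is already junior to C, so the subordination agreement changes nothing.

A, C, D, B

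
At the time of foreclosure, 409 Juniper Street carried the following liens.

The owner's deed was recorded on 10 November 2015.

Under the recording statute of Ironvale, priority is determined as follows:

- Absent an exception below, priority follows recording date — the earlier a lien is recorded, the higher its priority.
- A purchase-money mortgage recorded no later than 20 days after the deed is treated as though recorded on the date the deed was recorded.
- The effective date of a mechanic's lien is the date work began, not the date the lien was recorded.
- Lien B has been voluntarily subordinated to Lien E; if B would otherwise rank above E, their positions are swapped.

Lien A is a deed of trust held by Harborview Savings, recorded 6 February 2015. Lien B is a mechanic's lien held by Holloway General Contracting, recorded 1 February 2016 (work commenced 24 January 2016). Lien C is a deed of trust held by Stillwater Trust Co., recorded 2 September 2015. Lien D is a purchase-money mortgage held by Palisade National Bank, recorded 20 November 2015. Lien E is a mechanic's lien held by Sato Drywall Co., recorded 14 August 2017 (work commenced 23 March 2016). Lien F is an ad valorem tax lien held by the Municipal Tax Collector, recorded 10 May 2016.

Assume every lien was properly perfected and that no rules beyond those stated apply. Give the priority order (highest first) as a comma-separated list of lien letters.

A, C, D, E, B, F

Effective dates after the stated exceptions: B relates back to 24 January 2016 (work commenced); D's effective date is the deed date, 10 November 2015; E's effective date is 23 March 2016, when work began.
By effective date, earliest first: A (6 February 2015), C (2 September 2015), D (10 November 2015), B (24 January 2016), E (23 March 2016), F (10 May 2016).
The subordination applies — B was senior to E — so B and E swap.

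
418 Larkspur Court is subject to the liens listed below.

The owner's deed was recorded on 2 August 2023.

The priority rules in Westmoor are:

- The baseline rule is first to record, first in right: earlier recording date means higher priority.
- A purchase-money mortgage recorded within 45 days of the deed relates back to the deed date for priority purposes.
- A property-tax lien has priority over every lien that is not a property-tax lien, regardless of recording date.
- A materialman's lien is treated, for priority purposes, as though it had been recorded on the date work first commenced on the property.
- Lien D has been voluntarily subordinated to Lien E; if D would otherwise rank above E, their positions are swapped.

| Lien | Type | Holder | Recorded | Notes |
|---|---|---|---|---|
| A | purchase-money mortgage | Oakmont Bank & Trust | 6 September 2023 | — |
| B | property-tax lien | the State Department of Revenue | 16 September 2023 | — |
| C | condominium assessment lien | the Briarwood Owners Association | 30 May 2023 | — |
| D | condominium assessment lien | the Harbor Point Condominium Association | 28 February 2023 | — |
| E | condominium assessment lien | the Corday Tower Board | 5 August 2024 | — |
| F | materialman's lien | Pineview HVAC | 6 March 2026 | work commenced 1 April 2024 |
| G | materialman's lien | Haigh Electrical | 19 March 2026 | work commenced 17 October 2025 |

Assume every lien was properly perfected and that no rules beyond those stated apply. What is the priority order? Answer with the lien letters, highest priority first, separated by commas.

B, E, C, A, F, D, G

Adjusting effective dates: A's effective date is the deed date, 2 August 2023; F's effective date is 1 April 2024, when work began; G is treated as recorded 17 October 2025, the work-commencement date.
As a property-tax lien, B is senior to every other lien.
Remaining liens by effective date: D (28 February 2023), C (30 May 2023), A (2 August 2023), F (1 April 2024), E (5 August 2024), G (17 October 2025).
Because D would otherwise rank above E, the subordination swaps them.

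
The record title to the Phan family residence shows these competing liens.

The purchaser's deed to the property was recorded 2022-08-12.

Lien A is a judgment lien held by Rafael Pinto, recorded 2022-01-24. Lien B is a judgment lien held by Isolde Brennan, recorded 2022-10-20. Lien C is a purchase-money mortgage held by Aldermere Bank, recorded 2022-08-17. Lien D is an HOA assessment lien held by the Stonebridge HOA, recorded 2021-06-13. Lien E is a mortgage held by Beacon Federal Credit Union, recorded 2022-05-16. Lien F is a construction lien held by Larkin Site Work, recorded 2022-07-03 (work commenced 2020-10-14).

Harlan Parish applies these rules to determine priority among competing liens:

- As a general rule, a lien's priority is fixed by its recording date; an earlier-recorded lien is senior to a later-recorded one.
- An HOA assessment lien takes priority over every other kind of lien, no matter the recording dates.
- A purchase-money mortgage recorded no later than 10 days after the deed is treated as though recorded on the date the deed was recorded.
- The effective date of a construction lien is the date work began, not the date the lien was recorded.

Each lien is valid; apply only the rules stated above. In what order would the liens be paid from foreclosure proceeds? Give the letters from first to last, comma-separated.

D, F, A, E, C, B

First, effective dates: C's effective date is the deed date, 2022-08-12; F is treated as recorded 2020-10-14, the work-commencement date.
D, as an HOA assessment lien, has superpriority and ranks first.
Ordering the rest by effective date: F (2020-10-14), A (2022-01-24), E (2022-05-16), C (2022-08-12), B (2022-10-20).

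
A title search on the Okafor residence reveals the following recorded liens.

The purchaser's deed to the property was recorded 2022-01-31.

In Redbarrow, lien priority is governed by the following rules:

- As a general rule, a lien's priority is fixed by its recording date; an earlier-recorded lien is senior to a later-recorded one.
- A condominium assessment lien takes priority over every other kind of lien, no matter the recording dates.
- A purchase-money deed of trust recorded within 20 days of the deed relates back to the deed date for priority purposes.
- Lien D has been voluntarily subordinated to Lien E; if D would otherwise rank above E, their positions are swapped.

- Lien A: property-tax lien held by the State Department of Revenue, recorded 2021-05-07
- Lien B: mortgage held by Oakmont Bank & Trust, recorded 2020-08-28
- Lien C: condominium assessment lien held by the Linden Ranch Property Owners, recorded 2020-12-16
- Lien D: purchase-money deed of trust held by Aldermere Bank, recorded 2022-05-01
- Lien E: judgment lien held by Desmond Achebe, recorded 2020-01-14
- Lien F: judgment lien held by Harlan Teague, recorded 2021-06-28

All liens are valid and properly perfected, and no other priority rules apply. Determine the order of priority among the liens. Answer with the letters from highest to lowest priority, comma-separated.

Adjusting effective dates: D was recorded 90 days after the deed, outside the 20-day window, so it keeps its recording date.
As a condominium assessment lien, C is senior to every other lien.
Ordering the rest by effective date: E (2020-01-14), B (2020-08-28), A (2021-05-07), F (2021-06-28), D (2022-05-01).
D is already junior to E, so the subordination agreement changes nothing.

C, E, B, A, F, D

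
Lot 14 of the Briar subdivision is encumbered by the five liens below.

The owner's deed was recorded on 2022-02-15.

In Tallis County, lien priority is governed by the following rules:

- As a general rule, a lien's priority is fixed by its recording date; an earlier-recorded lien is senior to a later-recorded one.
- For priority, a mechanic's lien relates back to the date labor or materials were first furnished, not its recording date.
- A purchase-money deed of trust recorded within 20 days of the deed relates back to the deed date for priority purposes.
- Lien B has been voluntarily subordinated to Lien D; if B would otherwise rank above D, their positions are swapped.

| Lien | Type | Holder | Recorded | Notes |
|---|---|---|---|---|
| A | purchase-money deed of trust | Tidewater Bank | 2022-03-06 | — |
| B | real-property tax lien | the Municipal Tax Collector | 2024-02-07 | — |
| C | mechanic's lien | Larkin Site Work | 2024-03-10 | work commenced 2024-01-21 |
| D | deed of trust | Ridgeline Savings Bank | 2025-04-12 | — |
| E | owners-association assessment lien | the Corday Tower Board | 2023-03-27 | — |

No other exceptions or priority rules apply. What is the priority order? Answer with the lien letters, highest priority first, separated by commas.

A, E, C, D, B

First, effective dates: A's effective date is the deed date, 2022-02-15; C relates back to 2024-01-21 (work commenced).
By effective date, earliest first: A (2022-02-15), E (2023-03-27), C (2024-01-21), B (2024-02-07), D (2025-04-12).
The subordination applies — B was senior to D — so B and D swap.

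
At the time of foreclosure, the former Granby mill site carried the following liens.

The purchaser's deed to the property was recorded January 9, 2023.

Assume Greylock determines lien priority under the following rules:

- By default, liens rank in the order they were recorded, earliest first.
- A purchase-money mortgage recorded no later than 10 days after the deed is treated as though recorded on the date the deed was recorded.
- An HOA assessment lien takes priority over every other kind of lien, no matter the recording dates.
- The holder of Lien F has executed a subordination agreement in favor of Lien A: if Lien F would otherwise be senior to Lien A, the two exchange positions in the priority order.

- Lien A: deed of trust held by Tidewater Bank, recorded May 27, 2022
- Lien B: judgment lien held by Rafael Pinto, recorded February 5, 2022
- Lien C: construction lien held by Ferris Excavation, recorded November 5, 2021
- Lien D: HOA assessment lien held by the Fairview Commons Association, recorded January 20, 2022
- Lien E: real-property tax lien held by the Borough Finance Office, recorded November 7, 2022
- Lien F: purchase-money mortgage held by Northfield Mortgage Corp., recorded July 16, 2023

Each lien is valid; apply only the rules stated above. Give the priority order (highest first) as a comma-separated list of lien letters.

Effective dates after the stated exceptions: F was recorded 188 days after the deed — beyond 10 days — so no relation-back applies.
D is an HOA assessment lien, so it outranks all other liens regardless of date.
Remaining liens by effective date: C (November 5, 2021), B (February 5, 2022), A (May 27, 2022), E (November 7, 2022), F (July 16, 2023).
F already ranks below A; the subordination has no effect.

D, C, B, A, E, F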